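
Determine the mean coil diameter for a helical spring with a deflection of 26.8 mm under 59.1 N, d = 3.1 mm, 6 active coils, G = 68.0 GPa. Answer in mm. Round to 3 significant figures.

39.0 mm

Required rate k = F/δ = 59.1/26.8 = 2.2052 N/mm
D = (Gd⁴/(8N_a·k))^(1/3) = (68.0×10³·3.1⁴/(8·6·2.2052))^(1/3)
  = (59328.3)^(1/3) = 39.0020 mm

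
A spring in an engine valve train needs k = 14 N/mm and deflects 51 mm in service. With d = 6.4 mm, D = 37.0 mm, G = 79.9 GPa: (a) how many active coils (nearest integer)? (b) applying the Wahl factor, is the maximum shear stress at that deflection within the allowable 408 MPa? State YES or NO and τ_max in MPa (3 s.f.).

(a) 24 coils; (b) YES, τ_max = 319 MPa

N_a = Gd⁴/(8D³k) = (79.9×10³)(6.4⁴)/(8·37.0³·14) = 23.63 → N_a = 24
Actual rate k = Gd⁴/(8D³·24) = 13.784 N/mm
Working load F = kδ = 13.784·51 = 702.96 N
C = 37.0/6.4 = 5.7812; K_W = (4C−1)/(4C−4)+0.615/C = 1.2632
τ_max = K_W·8FD/(πd³) = 1.2632·252.66 = 319.17 MPa
τ_max ≤ 408 MPa → acceptable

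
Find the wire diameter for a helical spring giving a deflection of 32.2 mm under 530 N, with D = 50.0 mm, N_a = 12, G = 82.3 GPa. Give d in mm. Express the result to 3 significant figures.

Required rate k = F/δ = 530/32.2 = 16.46 N/mm
d = (8D³N_a·k / G)^(1/4) = (8·50.0³·12·16.46 / (82.3×10³))^0.25
  = (2399.9)^0.25 = 6.9992 mm

7.00 mm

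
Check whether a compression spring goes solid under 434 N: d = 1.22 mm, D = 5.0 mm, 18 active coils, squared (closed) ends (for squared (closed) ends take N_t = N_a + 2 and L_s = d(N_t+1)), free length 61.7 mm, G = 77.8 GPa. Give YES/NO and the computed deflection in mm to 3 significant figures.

k = Gd⁴/(8D³N_a) = (77.8×10³)(1.22⁴)/(8·5.0³·18) = 9.5752 N/mm
N_t = 20; L_s = 1.22·21 = 25.62 mm; δ_solid = L₀ − L_s = 61.7 − 25.62 = 36.08 mm
δ = F/k = 434/9.5752 = 45.326 mm
δ ≥ δ_solid → spring goes solid

YES, δ = 45.3 mm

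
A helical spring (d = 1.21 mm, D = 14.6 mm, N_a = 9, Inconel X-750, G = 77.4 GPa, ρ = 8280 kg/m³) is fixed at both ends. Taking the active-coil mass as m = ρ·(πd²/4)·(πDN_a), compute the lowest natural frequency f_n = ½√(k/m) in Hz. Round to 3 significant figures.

217 Hz

k = Gd⁴/(8D³N_a) = (77.4×10³)(1.21⁴)/(8·14.6³·9) = 0.74044 N/mm = 740.44 N/m
Wire length L = πDN_a = π·14.6·9 = 412.81 mm
m = ρ·(πd²/4)·L = 8280 × 1.1499×10⁻⁶ m² × 0.41281 m = 0.0039304 kg
f_n = ½√(k/m) = 0.5·√(740.44/0.0039304) = 0.5·√(1.8839e+05) = 217.02 Hz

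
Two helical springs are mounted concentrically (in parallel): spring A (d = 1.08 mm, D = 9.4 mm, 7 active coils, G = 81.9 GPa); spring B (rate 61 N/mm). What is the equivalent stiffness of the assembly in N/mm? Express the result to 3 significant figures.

63.4 N/mm

k_A = Gd⁴/(8D³N_a) = (81.9×10³)(1.08⁴)/(8·9.4³·7) = 2.3956 N/mm
Parallel: k_eq = 2.3956 + 61 = 63.396 N/mm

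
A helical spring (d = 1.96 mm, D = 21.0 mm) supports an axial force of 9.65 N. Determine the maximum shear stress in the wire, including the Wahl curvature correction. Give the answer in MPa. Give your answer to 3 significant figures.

Spring index C = D/d = 21.0/1.96 = 10.7143
K_W = (4C−1)/(4C−4) + 0.615/C = 41.857/38.857 + 0.0574 = 1.1346
τ₀ = 8FD/(πd³) = 8·9.65·21.0/(π·1.96³) = 1621.2/23.655 = 68.536 MPa
τ_max = K·τ₀ = 1.1346 × 68.536 = 77.761 MPa

77.8 MPa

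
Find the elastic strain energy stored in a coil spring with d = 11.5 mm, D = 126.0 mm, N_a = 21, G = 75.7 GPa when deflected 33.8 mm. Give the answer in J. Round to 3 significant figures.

2.25 J

k = Gd⁴/(8D³N_a) = (75.7×10³)(11.5⁴)/(8·126.0³·21) = 3.9397 N/mm
U = ½kδ² = 0.5 × 3.9397 × 33.8² = 2250.5 N·mm = 2.2505 J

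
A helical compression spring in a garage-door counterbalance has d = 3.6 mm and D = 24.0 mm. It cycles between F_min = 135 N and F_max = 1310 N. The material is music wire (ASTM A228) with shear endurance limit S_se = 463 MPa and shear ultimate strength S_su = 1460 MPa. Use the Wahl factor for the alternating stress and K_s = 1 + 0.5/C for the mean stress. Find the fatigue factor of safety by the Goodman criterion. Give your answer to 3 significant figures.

C = D/d = 24.0/3.6 = 6.6667; K_W = (4C−1)/(4C−4)+0.615/C = 1.2246; K_s = 1+0.5/C = 1.0750
F_a = (F_max−F_min)/2 = 587.5 N; F_m = (F_max+F_min)/2 = 722.5 N
τ_a = K_W·8F_aD/(πd³) = 1.2246 × 769.58 = 942.43 MPa
τ_m = K_s·8F_mD/(πd³) = 1.0750 × 946.42 = 1017.4 MPa
Goodman: 1/n_f = τ_a/S_se + τ_m/S_su = 942.43/463 + 1017.4/1460 = 2.03548 + 0.69685 = 2.7323
n_f = 1/2.7323 = 0.366

0.366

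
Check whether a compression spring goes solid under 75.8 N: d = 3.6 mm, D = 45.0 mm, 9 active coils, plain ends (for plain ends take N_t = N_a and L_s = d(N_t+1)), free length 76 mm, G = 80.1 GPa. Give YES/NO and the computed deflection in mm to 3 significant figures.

NO, δ = 37.0 mm

k = Gd⁴/(8D³N_a) = (80.1×10³)(3.6⁴)/(8·45.0³·9) = 2.0506 N/mm
N_t = 9; L_s = 3.6·10 = 36 mm; δ_solid = L₀ − L_s = 76 − 36 = 40 mm
δ = F/k = 75.8/2.0506 = 36.966 mm
δ < δ_solid → spring does not go solid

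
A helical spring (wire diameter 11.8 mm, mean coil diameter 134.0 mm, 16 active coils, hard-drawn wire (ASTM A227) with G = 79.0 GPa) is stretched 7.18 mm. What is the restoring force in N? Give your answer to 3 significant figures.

k = Gd⁴/(8D³N_a) = (79.0×10³)(11.8⁴)/(8·134.0³·16) = 4.9731 N/mm
F = k·δ = 4.9731 × 7.18 = 35.707 N

35.7 N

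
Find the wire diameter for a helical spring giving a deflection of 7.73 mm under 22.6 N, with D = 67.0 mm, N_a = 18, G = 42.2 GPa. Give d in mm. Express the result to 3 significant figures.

7.40 mm

Required rate k = F/δ = 22.6/7.73 = 2.9237 N/mm
d = (8D³N_a·k / G)^(1/4) = (8·67.0³·18·2.9237 / (42.2×10³))^0.25
  = (3000.6)^0.25 = 7.4012 mm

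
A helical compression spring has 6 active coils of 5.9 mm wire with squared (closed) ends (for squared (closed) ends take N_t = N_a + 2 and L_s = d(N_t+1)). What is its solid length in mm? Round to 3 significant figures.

53.1 mm

squared (closed) ends: N_t = N_a + 2 = 6 + 2 = 8
L_s = d·(N_t+1) = 5.9 × 9 = 53.1 mm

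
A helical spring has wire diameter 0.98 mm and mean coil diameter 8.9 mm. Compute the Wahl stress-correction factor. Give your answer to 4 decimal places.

C = D/d = 8.9/0.98 = 9.0816
K_W = (4C−1)/(4C−4) + 0.615/C = 35.327/32.327 + 0.0677 = 1.1605

1.1605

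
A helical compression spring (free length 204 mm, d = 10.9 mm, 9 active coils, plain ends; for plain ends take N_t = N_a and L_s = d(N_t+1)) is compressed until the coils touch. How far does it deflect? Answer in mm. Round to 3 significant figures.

95.0 mm

N_t = 9; L_s = 10.9·10 = 109 mm
δ_solid = L₀ − L_s = 204 − 109 = 95 mm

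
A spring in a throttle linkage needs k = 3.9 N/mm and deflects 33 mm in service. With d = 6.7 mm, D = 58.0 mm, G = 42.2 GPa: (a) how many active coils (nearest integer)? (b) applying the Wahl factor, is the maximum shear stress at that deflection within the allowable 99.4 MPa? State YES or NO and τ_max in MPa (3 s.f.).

(a) 14 coils; (b) YES, τ_max = 73.7 MPa

N_a = Gd⁴/(8D³k) = (42.2×10³)(6.7⁴)/(8·58.0³·3.9) = 13.97 → N_a = 14
Actual rate k = Gd⁴/(8D³·14) = 3.8914 N/mm
Working load F = kδ = 3.8914·33 = 128.42 N
C = 58.0/6.7 = 8.6567; K_W = (4C−1)/(4C−4)+0.615/C = 1.1690
τ_max = K_W·8FD/(πd³) = 1.1690·63.062 = 73.719 MPa
τ_max ≤ 99.4 MPa → acceptable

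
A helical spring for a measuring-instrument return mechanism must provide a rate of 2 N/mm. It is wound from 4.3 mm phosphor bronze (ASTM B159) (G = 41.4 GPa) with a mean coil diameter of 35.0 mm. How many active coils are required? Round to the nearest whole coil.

N_a = Gd⁴/(8D³k) = (41.4×10³ × 4.3⁴)/(8 × 35.0³ × 2)
    = 1.41538e+07 / 686000 = 20.63 → 21 coils

21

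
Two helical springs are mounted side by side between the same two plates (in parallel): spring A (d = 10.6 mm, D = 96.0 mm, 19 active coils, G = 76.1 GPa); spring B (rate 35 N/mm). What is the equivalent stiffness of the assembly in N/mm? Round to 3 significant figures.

42.1 N/mm

k_A = Gd⁴/(8D³N_a) = (76.1×10³)(10.6⁴)/(8·96.0³·19) = 7.1442 N/mm
Parallel: k_eq = 7.1442 + 35 = 42.144 N/mm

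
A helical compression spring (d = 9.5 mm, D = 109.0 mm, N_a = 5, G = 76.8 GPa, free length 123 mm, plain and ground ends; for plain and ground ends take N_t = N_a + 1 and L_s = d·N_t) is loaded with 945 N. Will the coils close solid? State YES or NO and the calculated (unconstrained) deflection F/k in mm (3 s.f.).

YES, δ = 78.3 mm

k = Gd⁴/(8D³N_a) = (76.8×10³)(9.5⁴)/(8·109.0³·5) = 12.076 N/mm
N_t = 6; L_s = 9.5·6 = 57 mm; δ_solid = L₀ − L_s = 123 − 57 = 66 mm
δ = F/k = 945/12.076 = 78.256 mm
δ ≥ δ_solid → spring goes solid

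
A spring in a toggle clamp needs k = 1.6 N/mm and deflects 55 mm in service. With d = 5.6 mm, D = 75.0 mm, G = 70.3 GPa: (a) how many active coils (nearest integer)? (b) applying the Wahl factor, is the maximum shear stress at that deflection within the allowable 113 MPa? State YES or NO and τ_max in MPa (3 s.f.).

(a) 13 coils; (b) YES, τ_max = 104 MPa

N_a = Gd⁴/(8D³k) = (70.3×10³)(5.6⁴)/(8·75.0³·1.6) = 12.8 → N_a = 13
Actual rate k = Gd⁴/(8D³·13) = 1.5758 N/mm
Working load F = kδ = 1.5758·55 = 86.667 N
C = 75.0/5.6 = 13.3929; K_W = (4C−1)/(4C−4)+0.615/C = 1.1064
τ_max = K_W·8FD/(πd³) = 1.1064·94.252 = 104.28 MPa
τ_max ≤ 113 MPa → acceptable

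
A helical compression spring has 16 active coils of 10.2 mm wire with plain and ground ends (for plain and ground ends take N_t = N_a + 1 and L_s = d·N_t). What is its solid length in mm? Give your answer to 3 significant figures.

173 mm

plain and ground ends: N_t = N_a + 1 = 16 + 1 = 17
L_s = d·N_t = 10.2 × 17 = 173.4 mm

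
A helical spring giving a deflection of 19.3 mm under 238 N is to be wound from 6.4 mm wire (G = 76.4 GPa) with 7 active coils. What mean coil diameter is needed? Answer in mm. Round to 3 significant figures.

57.0 mm

Required rate k = F/δ = 238/19.3 = 12.332 N/mm
D = (Gd⁴/(8N_a·k))^(1/3) = (76.4×10³·6.4⁴/(8·7·12.332))^(1/3)
  = (185612)^(1/3) = 57.0429 mm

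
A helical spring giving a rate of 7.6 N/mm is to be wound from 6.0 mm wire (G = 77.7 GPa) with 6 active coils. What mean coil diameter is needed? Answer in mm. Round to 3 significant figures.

65.1 mm

D = (Gd⁴/(8N_a·k))^(1/3) = (77.7×10³·6.0⁴/(8·6·7.6))^(1/3)
  = (276039)^(1/3) = 65.1114 mm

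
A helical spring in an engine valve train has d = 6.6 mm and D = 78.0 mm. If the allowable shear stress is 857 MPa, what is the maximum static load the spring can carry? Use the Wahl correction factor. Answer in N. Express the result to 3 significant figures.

C = D/d = 78.0/6.6 = 11.8182
K_W = (4C−1)/(4C−4) + 0.615/C = 46.273/43.273 + 0.0520 = 1.1214
τ_max = K·8FD/(πd³) → F_max = τ_allow·πd³/(8DK)
F_max = 857·π·6.6³/(8·78.0·1.1214) = 7.7404e+05/699.73 = 1106.2 N

1110 N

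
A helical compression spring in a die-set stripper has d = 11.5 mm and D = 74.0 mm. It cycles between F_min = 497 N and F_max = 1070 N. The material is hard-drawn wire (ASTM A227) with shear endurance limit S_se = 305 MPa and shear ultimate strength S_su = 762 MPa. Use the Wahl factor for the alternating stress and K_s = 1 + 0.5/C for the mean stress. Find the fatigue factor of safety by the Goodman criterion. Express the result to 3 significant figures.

C = D/d = 74.0/11.5 = 6.4348; K_W = (4C−1)/(4C−4)+0.615/C = 1.2336; K_s = 1+0.5/C = 1.0777
F_a = (F_max−F_min)/2 = 286.5 N; F_m = (F_max+F_min)/2 = 783.5 N
τ_a = K_W·8F_aD/(πd³) = 1.2336 × 35.498 = 43.789 MPa
τ_m = K_s·8F_mD/(πd³) = 1.0777 × 97.077 = 104.62 MPa
Goodman: 1/n_f = τ_a/S_se + τ_m/S_su = 43.789/305 + 104.62/762 = 0.14357 + 0.13730 = 0.28087
n_f = 1/0.28087 = 3.56

3.56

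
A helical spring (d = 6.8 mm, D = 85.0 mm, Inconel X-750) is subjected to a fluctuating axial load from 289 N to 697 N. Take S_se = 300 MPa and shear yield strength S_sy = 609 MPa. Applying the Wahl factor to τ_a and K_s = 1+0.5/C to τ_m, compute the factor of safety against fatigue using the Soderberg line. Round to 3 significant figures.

C = D/d = 85.0/6.8 = 12.5000; K_W = (4C−1)/(4C−4)+0.615/C = 1.1144; K_s = 1+0.5/C = 1.0400
F_a = (F_max−F_min)/2 = 204 N; F_m = (F_max+F_min)/2 = 493 N
τ_a = K_W·8F_aD/(πd³) = 1.1144 × 140.43 = 156.5 MPa
τ_m = K_s·8F_mD/(πd³) = 1.0400 × 339.37 = 352.95 MPa
Soderberg: 1/n_f = τ_a/S_se + τ_m/S_sy = 156.5/300 + 352.95/609 = 0.52166 + 0.57956 = 1.1012
n_f = 1/1.1012 = 0.9081

0.908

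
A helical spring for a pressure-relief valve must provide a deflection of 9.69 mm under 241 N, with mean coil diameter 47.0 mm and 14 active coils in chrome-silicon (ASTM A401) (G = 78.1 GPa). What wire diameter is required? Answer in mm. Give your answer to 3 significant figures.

Required rate k = F/δ = 241/9.69 = 24.871 N/mm
d = (8D³N_a·k / G)^(1/4) = (8·47.0³·14·24.871 / (78.1×10³))^0.25
  = (3703)^0.25 = 7.8008 mm

7.80 mm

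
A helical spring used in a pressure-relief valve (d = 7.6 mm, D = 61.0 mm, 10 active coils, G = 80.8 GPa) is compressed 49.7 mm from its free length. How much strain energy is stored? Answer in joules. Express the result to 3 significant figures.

18.3 J

k = Gd⁴/(8D³N_a) = (80.8×10³)(7.6⁴)/(8·61.0³·10) = 14.845 N/mm
U = ½kδ² = 0.5 × 14.845 × 49.7² = 18334 N·mm = 18.334 J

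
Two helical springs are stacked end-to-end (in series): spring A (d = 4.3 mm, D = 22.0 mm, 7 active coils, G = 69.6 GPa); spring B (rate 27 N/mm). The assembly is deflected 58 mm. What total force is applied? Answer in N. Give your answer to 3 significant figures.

k_A = Gd⁴/(8D³N_a) = (69.6×10³)(4.3⁴)/(8·22.0³·7) = 39.905 N/mm
Series: 1/k_eq = 1/39.905 + 1/27 = 0.062097; k_eq = 16.104 N/mm
F = k_eq·δ = 16.104·58 = 934.03 N

934 N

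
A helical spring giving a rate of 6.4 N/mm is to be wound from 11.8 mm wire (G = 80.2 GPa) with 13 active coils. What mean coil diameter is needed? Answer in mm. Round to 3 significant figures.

D = (Gd⁴/(8N_a·k))^(1/3) = (80.2×10³·11.8⁴/(8·13·6.4))^(1/3)
  = (2.33609e+06)^(1/3) = 132.6874 mm

133 mm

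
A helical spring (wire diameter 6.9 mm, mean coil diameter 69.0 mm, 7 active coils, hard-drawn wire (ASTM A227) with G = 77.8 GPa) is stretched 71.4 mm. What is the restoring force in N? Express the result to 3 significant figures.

684 N

k = Gd⁴/(8D³N_a) = (77.8×10³)(6.9⁴)/(8·69.0³·7) = 9.5861 N/mm
F = k·δ = 9.5861 × 71.4 = 684.45 N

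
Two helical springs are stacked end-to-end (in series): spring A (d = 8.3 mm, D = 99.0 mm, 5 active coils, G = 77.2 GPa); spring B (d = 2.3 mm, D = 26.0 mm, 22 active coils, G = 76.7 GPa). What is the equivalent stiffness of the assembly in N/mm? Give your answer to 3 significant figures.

k_A = Gd⁴/(8D³N_a) = (77.2×10³)(8.3⁴)/(8·99.0³·5) = 9.4398 N/mm
k_B = Gd⁴/(8D³N_a) = (76.7×10³)(2.3⁴)/(8·26.0³·22) = 0.69386 N/mm
Series: 1/k_eq = 1/9.4398 + 1/0.69386 = 1.5471; k_eq = 0.64635 N/mm

0.646 N/mm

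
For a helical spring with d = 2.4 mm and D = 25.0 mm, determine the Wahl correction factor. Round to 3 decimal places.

1.139

C = D/d = 25.0/2.4 = 10.4167
K_W = (4C−1)/(4C−4) + 0.615/C = 40.667/37.667 + 0.0590 = 1.1387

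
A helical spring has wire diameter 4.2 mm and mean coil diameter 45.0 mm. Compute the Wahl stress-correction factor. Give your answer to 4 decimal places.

C = D/d = 45.0/4.2 = 10.7143
K_W = (4C−1)/(4C−4) + 0.615/C = 41.857/38.857 + 0.0574 = 1.1346

1.1346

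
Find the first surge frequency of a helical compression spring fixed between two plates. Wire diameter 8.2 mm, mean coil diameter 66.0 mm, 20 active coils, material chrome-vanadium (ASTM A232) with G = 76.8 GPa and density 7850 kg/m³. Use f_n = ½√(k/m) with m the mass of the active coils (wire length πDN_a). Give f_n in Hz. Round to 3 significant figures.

k = Gd⁴/(8D³N_a) = (76.8×10³)(8.2⁴)/(8·66.0³·20) = 7.5486 N/mm = 7548.6 N/m
Wire length L = πDN_a = π·66.0·20 = 4146.9 mm
m = ρ·(πd²/4)·L = 7850 × 52.81×10⁻⁶ m² × 4.1469 m = 1.7191 kg
f_n = ½√(k/m) = 0.5·√(7548.6/1.7191) = 0.5·√(4390.9) = 33.132 Hz

33.1 Hz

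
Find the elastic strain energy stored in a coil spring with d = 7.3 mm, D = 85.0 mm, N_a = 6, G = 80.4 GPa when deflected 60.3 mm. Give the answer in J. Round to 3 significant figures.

14.1 J

k = Gd⁴/(8D³N_a) = (80.4×10³)(7.3⁴)/(8·85.0³·6) = 7.7455 N/mm
U = ½kδ² = 0.5 × 7.7455 × 60.3² = 14082 N·mm = 14.082 J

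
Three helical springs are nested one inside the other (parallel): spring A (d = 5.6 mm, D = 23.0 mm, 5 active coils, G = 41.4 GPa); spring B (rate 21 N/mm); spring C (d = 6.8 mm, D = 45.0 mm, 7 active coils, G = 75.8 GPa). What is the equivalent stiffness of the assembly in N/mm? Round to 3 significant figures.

136 N/mm

k_A = Gd⁴/(8D³N_a) = (41.4×10³)(5.6⁴)/(8·23.0³·5) = 83.658 N/mm
k_C = Gd⁴/(8D³N_a) = (75.8×10³)(6.8⁴)/(8·45.0³·7) = 31.76 N/mm
Parallel: k_eq = 83.658 + 21 + 31.76 = 136.42 N/mm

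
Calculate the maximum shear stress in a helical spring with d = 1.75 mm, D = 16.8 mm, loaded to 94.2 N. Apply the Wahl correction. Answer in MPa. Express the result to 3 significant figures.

Spring index C = D/d = 16.8/1.75 = 9.6000
K_W = (4C−1)/(4C−4) + 0.615/C = 37.400/34.400 + 0.0641 = 1.1513
τ₀ = 8FD/(πd³) = 8·94.2·16.8/(π·1.75³) = 12660.5/16.837 = 751.95 MPa
τ_max = K·τ₀ = 1.1513 × 751.95 = 865.69 MPa

866 MPa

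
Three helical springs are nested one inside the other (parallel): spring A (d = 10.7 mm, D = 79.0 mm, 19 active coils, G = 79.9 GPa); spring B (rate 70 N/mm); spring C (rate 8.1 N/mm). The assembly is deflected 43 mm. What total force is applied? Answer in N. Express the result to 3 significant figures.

k_A = Gd⁴/(8D³N_a) = (79.9×10³)(10.7⁴)/(8·79.0³·19) = 13.975 N/mm
Parallel: k_eq = 13.975 + 70 + 8.1 = 92.075 N/mm
F = k_eq·δ = 92.075·43 = 3959.2 N

3960 N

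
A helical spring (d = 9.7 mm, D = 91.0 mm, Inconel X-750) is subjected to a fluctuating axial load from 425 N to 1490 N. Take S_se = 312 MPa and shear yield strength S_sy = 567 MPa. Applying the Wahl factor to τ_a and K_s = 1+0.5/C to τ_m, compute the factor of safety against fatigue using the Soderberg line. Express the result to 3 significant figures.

C = D/d = 91.0/9.7 = 9.3814; K_W = (4C−1)/(4C−4)+0.615/C = 1.1550; K_s = 1+0.5/C = 1.0533
F_a = (F_max−F_min)/2 = 532.5 N; F_m = (F_max+F_min)/2 = 957.5 N
τ_a = K_W·8F_aD/(πd³) = 1.1550 × 135.2 = 156.16 MPa
τ_m = K_s·8F_mD/(πd³) = 1.0533 × 243.11 = 256.07 MPa
Soderberg: 1/n_f = τ_a/S_se + τ_m/S_sy = 156.16/312 + 256.07/567 = 0.50053 + 0.45162 = 0.95215
n_f = 1/0.95215 = 1.05

1.05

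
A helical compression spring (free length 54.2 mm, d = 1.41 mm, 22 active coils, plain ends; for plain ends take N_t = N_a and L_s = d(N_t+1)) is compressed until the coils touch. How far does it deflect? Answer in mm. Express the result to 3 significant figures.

N_t = 22; L_s = 1.41·23 = 32.43 mm
δ_solid = L₀ − L_s = 54.2 − 32.43 = 21.77 mm

21.8 mm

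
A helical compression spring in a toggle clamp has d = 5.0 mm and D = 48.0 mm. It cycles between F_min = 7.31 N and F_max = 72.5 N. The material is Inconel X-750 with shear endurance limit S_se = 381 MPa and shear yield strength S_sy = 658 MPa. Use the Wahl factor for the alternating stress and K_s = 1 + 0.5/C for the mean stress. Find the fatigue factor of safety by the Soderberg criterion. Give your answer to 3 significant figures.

C = D/d = 48.0/5.0 = 9.6000; K_W = (4C−1)/(4C−4)+0.615/C = 1.1513; K_s = 1+0.5/C = 1.0521
F_a = (F_max−F_min)/2 = 32.595 N; F_m = (F_max+F_min)/2 = 39.905 N
τ_a = K_W·8F_aD/(πd³) = 1.1513 × 31.873 = 36.694 MPa
τ_m = K_s·8F_mD/(πd³) = 1.0521 × 39.021 = 41.053 MPa
Soderberg: 1/n_f = τ_a/S_se + τ_m/S_sy = 36.694/381 + 41.053/658 = 0.09631 + 0.06239 = 0.1587
n_f = 1/0.1587 = 6.301

6.30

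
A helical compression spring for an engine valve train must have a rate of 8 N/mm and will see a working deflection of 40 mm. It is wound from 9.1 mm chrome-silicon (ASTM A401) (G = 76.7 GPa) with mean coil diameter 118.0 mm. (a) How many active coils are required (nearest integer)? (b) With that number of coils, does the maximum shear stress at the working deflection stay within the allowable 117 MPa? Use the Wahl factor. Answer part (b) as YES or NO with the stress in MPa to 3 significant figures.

N_a = Gd⁴/(8D³k) = (76.7×10³)(9.1⁴)/(8·118.0³·8) = 5.002 → N_a = 5
Actual rate k = Gd⁴/(8D³·5) = 8.003 N/mm
Working load F = kδ = 8.003·40 = 320.12 N
C = 118.0/9.1 = 12.9670; K_W = (4C−1)/(4C−4)+0.615/C = 1.1101
τ_max = K_W·8FD/(πd³) = 1.1101·127.65 = 141.7 MPa
τ_max > 117 MPa → exceeds allowable

(a) 5 coils; (b) NO, τ_max = 142 MPa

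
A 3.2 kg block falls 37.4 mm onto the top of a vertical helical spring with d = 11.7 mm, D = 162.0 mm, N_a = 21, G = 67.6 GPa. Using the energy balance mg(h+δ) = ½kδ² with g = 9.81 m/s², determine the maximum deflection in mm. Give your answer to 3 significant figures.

k = Gd⁴/(8D³N_a) = (67.6×10³)(11.7⁴)/(8·162.0³·21) = 1.7735 N/mm
W = mg = 3.2 × 9.81 = 31.392 N
½kδ² − Wδ − Wh = 0 → δ = (W + √(W² + 2kWh))/k
δ = (31.392 + √(985.46 + 4164.44))/1.7735 = (31.392 + 71.763)/1.7735 = 58.164 mm

58.2 mm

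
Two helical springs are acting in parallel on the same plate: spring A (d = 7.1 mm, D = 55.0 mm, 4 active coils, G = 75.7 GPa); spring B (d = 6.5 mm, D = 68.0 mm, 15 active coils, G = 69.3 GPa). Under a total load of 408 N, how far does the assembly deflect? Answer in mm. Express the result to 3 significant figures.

k_A = Gd⁴/(8D³N_a) = (75.7×10³)(7.1⁴)/(8·55.0³·4) = 36.132 N/mm
k_B = Gd⁴/(8D³N_a) = (69.3×10³)(6.5⁴)/(8·68.0³·15) = 3.2785 N/mm
Parallel: k_eq = 36.132 + 3.2785 = 39.41 N/mm
δ = F/k_eq = 408/39.41 = 10.353 mm

10.4 mm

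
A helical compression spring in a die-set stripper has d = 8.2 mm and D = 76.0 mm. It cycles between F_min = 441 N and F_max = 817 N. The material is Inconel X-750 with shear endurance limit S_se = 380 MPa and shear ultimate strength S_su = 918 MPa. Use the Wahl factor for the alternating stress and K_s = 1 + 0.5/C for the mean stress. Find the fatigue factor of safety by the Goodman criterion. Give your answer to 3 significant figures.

2.20

C = D/d = 76.0/8.2 = 9.2683; K_W = (4C−1)/(4C−4)+0.615/C = 1.1571; K_s = 1+0.5/C = 1.0539
F_a = (F_max−F_min)/2 = 188 N; F_m = (F_max+F_min)/2 = 629 N
τ_a = K_W·8F_aD/(πd³) = 1.1571 × 65.989 = 76.353 MPa
τ_m = K_s·8F_mD/(πd³) = 1.0539 × 220.78 = 232.69 MPa
Goodman: 1/n_f = τ_a/S_se + τ_m/S_su = 76.353/380 + 232.69/918 = 0.20093 + 0.25348 = 0.45441
n_f = 1/0.45441 = 2.201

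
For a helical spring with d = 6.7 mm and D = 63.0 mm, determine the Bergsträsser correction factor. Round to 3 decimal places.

1.144

C = D/d = 63.0/6.7 = 9.4030
K_B = (4C+2)/(4C−3) = 39.612/34.612 = 1.1445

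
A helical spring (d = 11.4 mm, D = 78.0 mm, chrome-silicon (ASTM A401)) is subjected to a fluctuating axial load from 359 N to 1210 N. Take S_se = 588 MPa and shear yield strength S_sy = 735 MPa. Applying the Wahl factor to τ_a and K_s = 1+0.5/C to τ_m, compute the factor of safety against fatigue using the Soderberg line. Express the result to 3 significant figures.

3.68

C = D/d = 78.0/11.4 = 6.8421; K_W = (4C−1)/(4C−4)+0.615/C = 1.2183; K_s = 1+0.5/C = 1.0731
F_a = (F_max−F_min)/2 = 425.5 N; F_m = (F_max+F_min)/2 = 784.5 N
τ_a = K_W·8F_aD/(πd³) = 1.2183 × 57.045 = 69.496 MPa
τ_m = K_s·8F_mD/(πd³) = 1.0731 × 105.18 = 112.86 MPa
Soderberg: 1/n_f = τ_a/S_se + τ_m/S_sy = 69.496/588 + 112.86/735 = 0.11819 + 0.15355 = 0.27174
n_f = 1/0.27174 = 3.68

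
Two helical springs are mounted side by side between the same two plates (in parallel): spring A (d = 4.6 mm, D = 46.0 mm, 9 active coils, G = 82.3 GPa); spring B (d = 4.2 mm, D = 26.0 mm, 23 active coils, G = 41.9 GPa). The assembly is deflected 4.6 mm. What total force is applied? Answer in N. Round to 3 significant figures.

k_A = Gd⁴/(8D³N_a) = (82.3×10³)(4.6⁴)/(8·46.0³·9) = 5.2581 N/mm
k_B = Gd⁴/(8D³N_a) = (41.9×10³)(4.2⁴)/(8·26.0³·23) = 4.0316 N/mm
Parallel: k_eq = 5.2581 + 4.0316 = 9.2896 N/mm
F = k_eq·δ = 9.2896·4.6 = 42.732 N

42.7 N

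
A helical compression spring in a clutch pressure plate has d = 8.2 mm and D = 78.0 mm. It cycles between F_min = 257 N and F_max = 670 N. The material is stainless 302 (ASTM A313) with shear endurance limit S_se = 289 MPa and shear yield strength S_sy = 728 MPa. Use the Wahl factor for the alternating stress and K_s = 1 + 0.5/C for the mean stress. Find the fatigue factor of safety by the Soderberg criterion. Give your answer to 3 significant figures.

1.86

C = D/d = 78.0/8.2 = 9.5122; K_W = (4C−1)/(4C−4)+0.615/C = 1.1528; K_s = 1+0.5/C = 1.0526
F_a = (F_max−F_min)/2 = 206.5 N; F_m = (F_max+F_min)/2 = 463.5 N
τ_a = K_W·8F_aD/(πd³) = 1.1528 × 74.39 = 85.754 MPa
τ_m = K_s·8F_mD/(πd³) = 1.0526 × 166.97 = 175.75 MPa
Soderberg: 1/n_f = τ_a/S_se + τ_m/S_sy = 85.754/289 + 175.75/728 = 0.29673 + 0.24141 = 0.53814
n_f = 1/0.53814 = 1.858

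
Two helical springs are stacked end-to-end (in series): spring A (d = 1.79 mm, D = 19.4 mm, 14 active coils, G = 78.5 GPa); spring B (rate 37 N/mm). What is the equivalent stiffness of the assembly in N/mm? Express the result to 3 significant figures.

k_A = Gd⁴/(8D³N_a) = (78.5×10³)(1.79⁴)/(8·19.4³·14) = 0.9855 N/mm
Series: 1/k_eq = 1/0.9855 + 1/37 = 1.0417; k_eq = 0.95994 N/mm

0.960 N/mm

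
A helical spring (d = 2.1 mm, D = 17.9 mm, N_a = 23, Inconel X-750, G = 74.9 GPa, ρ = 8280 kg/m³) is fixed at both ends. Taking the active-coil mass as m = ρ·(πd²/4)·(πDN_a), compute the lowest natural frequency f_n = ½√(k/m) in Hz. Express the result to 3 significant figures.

96.5 Hz

k = Gd⁴/(8D³N_a) = (74.9×10³)(2.1⁴)/(8·17.9³·23) = 1.3803 N/mm = 1380.3 N/m
Wire length L = πDN_a = π·17.9·23 = 1293.4 mm
m = ρ·(πd²/4)·L = 8280 × 3.4636×10⁻⁶ m² × 1.2934 m = 0.037093 kg
f_n = ½√(k/m) = 0.5·√(1380.3/0.037093) = 0.5·√(37213) = 96.453 Hz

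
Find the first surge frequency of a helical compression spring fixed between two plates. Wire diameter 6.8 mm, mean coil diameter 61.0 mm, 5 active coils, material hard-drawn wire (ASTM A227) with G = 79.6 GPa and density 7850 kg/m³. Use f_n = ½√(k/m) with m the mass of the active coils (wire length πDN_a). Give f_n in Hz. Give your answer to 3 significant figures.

131 Hz

k = Gd⁴/(8D³N_a) = (79.6×10³)(6.8⁴)/(8·61.0³·5) = 18.746 N/mm = 18746 N/m
Wire length L = πDN_a = π·61.0·5 = 958.19 mm
m = ρ·(πd²/4)·L = 7850 × 36.317×10⁻⁶ m² × 0.95819 m = 0.27317 kg
f_n = ½√(k/m) = 0.5·√(18746/0.27317) = 0.5·√(68623) = 130.98 Hz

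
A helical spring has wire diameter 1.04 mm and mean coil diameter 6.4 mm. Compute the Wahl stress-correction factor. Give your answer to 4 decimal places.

1.2455

C = D/d = 6.4/1.04 = 6.1538
K_W = (4C−1)/(4C−4) + 0.615/C = 23.615/20.615 + 0.0999 = 1.2455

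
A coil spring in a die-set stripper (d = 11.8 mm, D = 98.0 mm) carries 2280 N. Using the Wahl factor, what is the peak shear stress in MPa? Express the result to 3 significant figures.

Spring index C = D/d = 98.0/11.8 = 8.3051
K_W = (4C−1)/(4C−4) + 0.615/C = 32.220/29.220 + 0.0741 = 1.1767
τ₀ = 8FD/(πd³) = 8·2280·98.0/(π·11.8³) = 1.78752e+06/5161.7 = 346.3 MPa
τ_max = K·τ₀ = 1.1767 × 346.3 = 407.5 MPa

408 MPa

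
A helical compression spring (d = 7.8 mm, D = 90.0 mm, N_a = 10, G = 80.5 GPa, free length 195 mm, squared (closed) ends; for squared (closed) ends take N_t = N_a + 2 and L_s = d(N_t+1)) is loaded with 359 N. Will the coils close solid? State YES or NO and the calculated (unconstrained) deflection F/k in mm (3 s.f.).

NO, δ = 70.3 mm

k = Gd⁴/(8D³N_a) = (80.5×10³)(7.8⁴)/(8·90.0³·10) = 5.1092 N/mm
N_t = 12; L_s = 7.8·13 = 101.4 mm; δ_solid = L₀ − L_s = 195 − 101.4 = 93.6 mm
δ = F/k = 359/5.1092 = 70.265 mm
δ < δ_solid → spring does not go solid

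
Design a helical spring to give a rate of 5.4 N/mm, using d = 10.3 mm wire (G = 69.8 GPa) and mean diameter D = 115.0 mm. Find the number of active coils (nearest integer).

N_a = Gd⁴/(8D³k) = (69.8×10³ × 10.3⁴)/(8 × 115.0³ × 5.4)
    = 7.85605e+08 / 6.57018e+07 = 11.96 → 12 coils

12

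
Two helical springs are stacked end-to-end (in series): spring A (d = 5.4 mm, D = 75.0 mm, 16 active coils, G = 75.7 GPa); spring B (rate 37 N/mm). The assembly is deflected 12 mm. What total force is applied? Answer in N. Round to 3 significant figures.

13.9 N

k_A = Gd⁴/(8D³N_a) = (75.7×10³)(5.4⁴)/(8·75.0³·16) = 1.192 N/mm
Series: 1/k_eq = 1/1.192 + 1/37 = 0.86595; k_eq = 1.1548 N/mm
F = k_eq·δ = 1.1548·12 = 13.858 N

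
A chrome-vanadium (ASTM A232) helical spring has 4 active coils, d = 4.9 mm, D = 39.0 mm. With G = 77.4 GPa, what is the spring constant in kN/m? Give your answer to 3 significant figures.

k = Gd⁴/(8D³N_a) = (77.4×10³ × 4.9⁴) / (8 × 39.0³ × 4)
  = 4.46196e+07 / 1.89821e+06 = 23.506 N/mm

23.5 kN/m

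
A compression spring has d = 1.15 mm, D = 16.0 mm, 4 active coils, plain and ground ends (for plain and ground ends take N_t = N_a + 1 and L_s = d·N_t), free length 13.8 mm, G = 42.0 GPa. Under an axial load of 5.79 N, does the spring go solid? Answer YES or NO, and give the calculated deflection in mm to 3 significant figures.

k = Gd⁴/(8D³N_a) = (42.0×10³)(1.15⁴)/(8·16.0³·4) = 0.56044 N/mm
N_t = 5; L_s = 1.15·5 = 5.75 mm; δ_solid = L₀ − L_s = 13.8 − 5.75 = 8.05 mm
δ = F/k = 5.79/0.56044 = 10.331 mm
δ ≥ δ_solid → spring goes solid

YES, δ = 10.3 mm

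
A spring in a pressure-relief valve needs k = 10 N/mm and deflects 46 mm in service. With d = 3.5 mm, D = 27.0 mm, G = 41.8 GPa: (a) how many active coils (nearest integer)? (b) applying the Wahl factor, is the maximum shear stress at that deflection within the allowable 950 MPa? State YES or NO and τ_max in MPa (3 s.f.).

N_a = Gd⁴/(8D³k) = (41.8×10³)(3.5⁴)/(8·27.0³·10) = 3.984 → N_a = 4
Actual rate k = Gd⁴/(8D³·4) = 9.9588 N/mm
Working load F = kδ = 9.9588·46 = 458.1 N
C = 27.0/3.5 = 7.7143; K_W = (4C−1)/(4C−4)+0.615/C = 1.1914
τ_max = K_W·8FD/(πd³) = 1.1914·734.62 = 875.25 MPa
τ_max ≤ 950 MPa → acceptable

(a) 4 coils; (b) YES, τ_max = 875 MPa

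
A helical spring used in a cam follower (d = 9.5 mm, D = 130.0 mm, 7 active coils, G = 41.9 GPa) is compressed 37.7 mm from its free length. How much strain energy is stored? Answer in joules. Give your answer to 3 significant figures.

1.97 J

k = Gd⁴/(8D³N_a) = (41.9×10³)(9.5⁴)/(8·130.0³·7) = 2.7739 N/mm
U = ½kδ² = 0.5 × 2.7739 × 37.7² = 1971.3 N·mm = 1.9713 J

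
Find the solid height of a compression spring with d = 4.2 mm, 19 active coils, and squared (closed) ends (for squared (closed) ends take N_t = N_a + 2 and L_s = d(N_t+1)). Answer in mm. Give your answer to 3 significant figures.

92.4 mm

squared (closed) ends: N_t = N_a + 2 = 19 + 2 = 21
L_s = d·(N_t+1) = 4.2 × 22 = 92.4 mm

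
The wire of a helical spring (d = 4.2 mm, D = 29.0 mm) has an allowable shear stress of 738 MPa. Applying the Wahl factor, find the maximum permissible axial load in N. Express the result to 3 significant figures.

609 N

C = D/d = 29.0/4.2 = 6.9048
K_W = (4C−1)/(4C−4) + 0.615/C = 26.619/23.619 + 0.0891 = 1.2161
τ_max = K·8FD/(πd³) → F_max = τ_allow·πd³/(8DK)
F_max = 738·π·4.2³/(8·29.0·1.2161) = 1.7177e+05/282.13 = 608.84 N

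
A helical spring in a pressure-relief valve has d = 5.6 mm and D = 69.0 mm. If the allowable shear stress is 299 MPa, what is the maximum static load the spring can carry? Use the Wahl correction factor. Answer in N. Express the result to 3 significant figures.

C = D/d = 69.0/5.6 = 12.3214
K_W = (4C−1)/(4C−4) + 0.615/C = 48.286/45.286 + 0.0499 = 1.1162
τ_max = K·8FD/(πd³) → F_max = τ_allow·πd³/(8DK)
F_max = 299·π·5.6³/(8·69.0·1.1162) = 1.6496e+05/616.12 = 267.74 N

268 N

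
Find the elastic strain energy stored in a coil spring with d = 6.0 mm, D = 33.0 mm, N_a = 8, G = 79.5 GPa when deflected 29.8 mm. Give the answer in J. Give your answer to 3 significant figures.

k = Gd⁴/(8D³N_a) = (79.5×10³)(6.0⁴)/(8·33.0³·8) = 44.797 N/mm
U = ½kδ² = 0.5 × 44.797 × 29.8² = 19891 N·mm = 19.891 J

19.9 J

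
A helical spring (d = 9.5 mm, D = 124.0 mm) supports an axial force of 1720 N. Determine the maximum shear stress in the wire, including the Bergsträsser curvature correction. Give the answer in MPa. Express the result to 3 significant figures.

698 MPa

Spring index C = D/d = 124.0/9.5 = 13.0526
K_B = (4C+2)/(4C−3) = 54.211/49.211 = 1.1016
τ₀ = 8FD/(πd³) = 8·1720·124.0/(π·9.5³) = 1.70624e+06/2693.5 = 633.46 MPa
τ_max = K·τ₀ = 1.1016 × 633.46 = 697.82 MPa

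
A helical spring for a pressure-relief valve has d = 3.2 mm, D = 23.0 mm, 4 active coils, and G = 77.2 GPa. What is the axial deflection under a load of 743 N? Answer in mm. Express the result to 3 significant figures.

k = Gd⁴/(8D³N_a) = (77.2×10³)(3.2⁴)/(8·23.0³·4) = 20.791 N/mm
δ = F/k = 743 / 20.791 = 35.736 mm

35.7 mm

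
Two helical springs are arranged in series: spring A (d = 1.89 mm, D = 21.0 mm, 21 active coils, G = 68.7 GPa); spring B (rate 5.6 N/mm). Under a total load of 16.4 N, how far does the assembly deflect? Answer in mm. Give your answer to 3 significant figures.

32.0 mm

k_A = Gd⁴/(8D³N_a) = (68.7×10³)(1.89⁴)/(8·21.0³·21) = 0.56343 N/mm
Series: 1/k_eq = 1/0.56343 + 1/5.6 = 1.9534; k_eq = 0.51192 N/mm
δ = F/k_eq = 16.4/0.51192 = 32.036 mm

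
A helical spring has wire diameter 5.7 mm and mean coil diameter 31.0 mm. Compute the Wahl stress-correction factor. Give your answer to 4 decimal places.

1.2821

C = D/d = 31.0/5.7 = 5.4386
K_W = (4C−1)/(4C−4) + 0.615/C = 20.754/17.754 + 0.1131 = 1.2821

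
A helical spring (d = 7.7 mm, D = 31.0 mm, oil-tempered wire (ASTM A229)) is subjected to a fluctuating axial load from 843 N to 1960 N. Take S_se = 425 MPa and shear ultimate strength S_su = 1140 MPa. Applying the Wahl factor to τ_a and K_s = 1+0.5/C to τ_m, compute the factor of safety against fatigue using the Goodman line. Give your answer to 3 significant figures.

C = D/d = 31.0/7.7 = 4.0260; K_W = (4C−1)/(4C−4)+0.615/C = 1.4006; K_s = 1+0.5/C = 1.1242
F_a = (F_max−F_min)/2 = 558.5 N; F_m = (F_max+F_min)/2 = 1401.5 N
τ_a = K_W·8F_aD/(πd³) = 1.4006 × 96.572 = 135.26 MPa
τ_m = K_s·8F_mD/(πd³) = 1.1242 × 242.34 = 272.44 MPa
Goodman: 1/n_f = τ_a/S_se + τ_m/S_su = 135.26/425 + 272.44/1140 = 0.31826 + 0.23898 = 0.55724
n_f = 1/0.55724 = 1.795

1.79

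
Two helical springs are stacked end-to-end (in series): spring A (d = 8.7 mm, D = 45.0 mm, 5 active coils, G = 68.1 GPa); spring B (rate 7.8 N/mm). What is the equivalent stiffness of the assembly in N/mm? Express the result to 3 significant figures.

k_A = Gd⁴/(8D³N_a) = (68.1×10³)(8.7⁴)/(8·45.0³·5) = 107.04 N/mm
Series: 1/k_eq = 1/107.04 + 1/7.8 = 0.13755; k_eq = 7.2702 N/mm

7.27 N/mm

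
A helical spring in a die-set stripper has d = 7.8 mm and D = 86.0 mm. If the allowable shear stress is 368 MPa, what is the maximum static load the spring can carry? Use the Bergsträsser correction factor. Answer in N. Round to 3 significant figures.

711 N

C = D/d = 86.0/7.8 = 11.0256
K_B = (4C+2)/(4C−3) = 46.103/41.103 = 1.1216
τ_max = K·8FD/(πd³) → F_max = τ_allow·πd³/(8DK)
F_max = 368·π·7.8³/(8·86.0·1.1216) = 5.4863e+05/771.69 = 710.95 N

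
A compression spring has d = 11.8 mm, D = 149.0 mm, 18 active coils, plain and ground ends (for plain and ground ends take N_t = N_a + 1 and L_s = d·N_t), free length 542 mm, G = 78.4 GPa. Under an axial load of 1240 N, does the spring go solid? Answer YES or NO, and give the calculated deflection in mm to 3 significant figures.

YES, δ = 389 mm

k = Gd⁴/(8D³N_a) = (78.4×10³)(11.8⁴)/(8·149.0³·18) = 3.191 N/mm
N_t = 19; L_s = 11.8·19 = 224.2 mm; δ_solid = L₀ − L_s = 542 − 224.2 = 317.8 mm
δ = F/k = 1240/3.191 = 388.6 mm
δ ≥ δ_solid → spring goes solid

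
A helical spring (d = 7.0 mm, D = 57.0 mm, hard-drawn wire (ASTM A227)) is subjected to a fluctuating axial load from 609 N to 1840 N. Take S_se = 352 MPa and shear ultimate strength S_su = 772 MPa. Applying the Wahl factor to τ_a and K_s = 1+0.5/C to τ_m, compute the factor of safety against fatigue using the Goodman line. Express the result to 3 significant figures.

C = D/d = 57.0/7.0 = 8.1429; K_W = (4C−1)/(4C−4)+0.615/C = 1.1805; K_s = 1+0.5/C = 1.0614
F_a = (F_max−F_min)/2 = 615.5 N; F_m = (F_max+F_min)/2 = 1224.5 N
τ_a = K_W·8F_aD/(πd³) = 1.1805 × 260.46 = 307.49 MPa
τ_m = K_s·8F_mD/(πd³) = 1.0614 × 518.18 = 550 MPa
Goodman: 1/n_f = τ_a/S_se + τ_m/S_su = 307.49/352 + 550/772 = 0.87354 + 0.71243 = 1.586
n_f = 1/1.586 = 0.6305

0.631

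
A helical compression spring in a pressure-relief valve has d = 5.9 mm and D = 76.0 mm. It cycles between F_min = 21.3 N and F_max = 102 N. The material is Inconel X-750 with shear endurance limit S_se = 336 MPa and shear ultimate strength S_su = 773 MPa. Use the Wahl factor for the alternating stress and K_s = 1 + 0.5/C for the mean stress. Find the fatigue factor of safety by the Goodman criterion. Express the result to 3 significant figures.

4.91

C = D/d = 76.0/5.9 = 12.8814; K_W = (4C−1)/(4C−4)+0.615/C = 1.1109; K_s = 1+0.5/C = 1.0388
F_a = (F_max−F_min)/2 = 40.35 N; F_m = (F_max+F_min)/2 = 61.65 N
τ_a = K_W·8F_aD/(πd³) = 1.1109 × 38.023 = 42.238 MPa
τ_m = K_s·8F_mD/(πd³) = 1.0388 × 58.094 = 60.349 MPa
Goodman: 1/n_f = τ_a/S_se + τ_m/S_su = 42.238/336 + 60.349/773 = 0.12571 + 0.07807 = 0.20378
n_f = 1/0.20378 = 4.907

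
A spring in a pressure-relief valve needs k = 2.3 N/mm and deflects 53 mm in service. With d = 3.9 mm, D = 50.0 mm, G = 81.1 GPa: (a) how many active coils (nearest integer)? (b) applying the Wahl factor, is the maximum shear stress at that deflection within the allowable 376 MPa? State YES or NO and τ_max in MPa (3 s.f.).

(a) 8 coils; (b) YES, τ_max = 297 MPa

N_a = Gd⁴/(8D³k) = (81.1×10³)(3.9⁴)/(8·50.0³·2.3) = 8.157 → N_a = 8
Actual rate k = Gd⁴/(8D³·8) = 2.3453 N/mm
Working load F = kδ = 2.3453·53 = 124.3 N
C = 50.0/3.9 = 12.8205; K_W = (4C−1)/(4C−4)+0.615/C = 1.1114
τ_max = K_W·8FD/(πd³) = 1.1114·266.8 = 296.52 MPa
τ_max ≤ 376 MPa → acceptable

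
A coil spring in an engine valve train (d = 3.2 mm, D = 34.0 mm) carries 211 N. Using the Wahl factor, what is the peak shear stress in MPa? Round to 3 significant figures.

633 MPa

Spring index C = D/d = 34.0/3.2 = 10.6250
K_W = (4C−1)/(4C−4) + 0.615/C = 41.500/38.500 + 0.0579 = 1.1358
τ₀ = 8FD/(πd³) = 8·211·34.0/(π·3.2³) = 57392/102.94 = 557.51 MPa
τ_max = K·τ₀ = 1.1358 × 557.51 = 633.22 MPa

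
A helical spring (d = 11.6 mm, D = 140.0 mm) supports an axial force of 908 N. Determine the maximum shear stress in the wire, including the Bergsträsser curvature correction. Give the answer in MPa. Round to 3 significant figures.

Spring index C = D/d = 140.0/11.6 = 12.0690
K_B = (4C+2)/(4C−3) = 50.276/45.276 = 1.1104
τ₀ = 8FD/(πd³) = 8·908·140.0/(π·11.6³) = 1.01696e+06/4903.7 = 207.39 MPa
τ_max = K·τ₀ = 1.1104 × 207.39 = 230.29 MPa

230 MPa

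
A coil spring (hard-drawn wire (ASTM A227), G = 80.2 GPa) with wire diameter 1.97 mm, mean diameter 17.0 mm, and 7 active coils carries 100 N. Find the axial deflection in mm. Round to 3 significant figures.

k = Gd⁴/(8D³N_a) = (80.2×10³)(1.97⁴)/(8·17.0³·7) = 4.3904 N/mm
δ = F/k = 100 / 4.3904 = 22.777 mm

22.8 mm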